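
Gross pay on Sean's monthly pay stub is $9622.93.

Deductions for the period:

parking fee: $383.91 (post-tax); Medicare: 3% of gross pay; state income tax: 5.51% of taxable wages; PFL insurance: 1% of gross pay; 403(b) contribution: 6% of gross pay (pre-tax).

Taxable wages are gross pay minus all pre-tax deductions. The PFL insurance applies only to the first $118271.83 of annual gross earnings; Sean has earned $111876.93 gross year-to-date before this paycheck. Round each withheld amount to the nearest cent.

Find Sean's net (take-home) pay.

$7810.59

403(b) contribution: $9622.93 × 0.06 = $577.38
Taxable wages = $9622.93 − $577.38 = $9045.55
State income tax: $9045.55 × 0.0551 = $498.41
PFL insurance: only $118271.83 − $111876.93 = $6394.90 of this check is subject → $6394.90 × 0.01 = $63.95
Medicare: $9622.93 × 0.03 = $288.69
Parking fee: $383.91
Total deductions = $577.38 + $498.41 + $63.95 + $288.69 + $383.91 = $1812.34
Net pay = $9622.93 − $1812.34 = $7810.59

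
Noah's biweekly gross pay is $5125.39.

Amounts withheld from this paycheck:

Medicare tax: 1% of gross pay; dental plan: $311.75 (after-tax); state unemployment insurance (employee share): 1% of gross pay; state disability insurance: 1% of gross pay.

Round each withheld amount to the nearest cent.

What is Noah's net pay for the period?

$4659.89

Medicare tax: $5125.39 × 0.01 = $51.25
State unemployment insurance (employee share): $5125.39 × 0.01 = $51.25
State disability insurance: $5125.39 × 0.01 = $51.25
Dental plan: $311.75
Total deductions = $51.25 + $51.25 + $51.25 + $311.75 = $465.50
Net pay = $5125.39 − $465.50 = $4659.89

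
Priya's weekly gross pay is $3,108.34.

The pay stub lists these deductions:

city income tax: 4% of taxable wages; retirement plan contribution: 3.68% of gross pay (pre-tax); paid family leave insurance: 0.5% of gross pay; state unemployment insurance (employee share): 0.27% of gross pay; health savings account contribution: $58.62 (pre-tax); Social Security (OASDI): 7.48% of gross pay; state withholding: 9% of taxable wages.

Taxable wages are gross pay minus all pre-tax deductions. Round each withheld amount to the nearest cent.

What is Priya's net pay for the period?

$2,297.31

Retirement plan contribution: $3,108.34 × 0.0368 = $114.39
Health savings account contribution: $58.62
Pre-tax total = $114.39 + $58.62 = $173.01
Taxable wages = $3,108.34 − $173.01 = $2,935.33
State withholding: $2,935.33 × 0.09 = $264.18
City income tax: $2,935.33 × 0.04 = $117.41
State unemployment insurance (employee share): $3,108.34 × 0.0027 = $8.39
Social Security (OASDI): $3,108.34 × 0.0748 = $232.50
Paid family leave insurance: $3,108.34 × 0.005 = $15.54
Total deductions = $114.39 + $58.62 + $264.18 + $117.41 + $8.39 + $232.50 + $15.54 = $811.03
Net pay = $3,108.34 − $811.03 = $2,297.31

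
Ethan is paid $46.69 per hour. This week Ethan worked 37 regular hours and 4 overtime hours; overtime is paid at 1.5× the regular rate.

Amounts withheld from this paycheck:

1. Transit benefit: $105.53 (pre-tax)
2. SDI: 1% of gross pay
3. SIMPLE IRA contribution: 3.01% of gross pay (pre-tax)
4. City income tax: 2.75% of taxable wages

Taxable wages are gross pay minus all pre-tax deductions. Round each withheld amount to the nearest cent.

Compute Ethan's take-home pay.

$1,770.98

Regular pay: 37 × $46.69 = $1,727.53
Overtime pay: 4 × $46.69 × 1.5 = $280.14
Gross pay = $1,727.53 + $280.14 = $2,007.67
Transit benefit: $105.53
SIMPLE IRA contribution: $2,007.67 × 0.0301 = $60.43
Pre-tax total = $105.53 + $60.43 = $165.96
Taxable wages = $2,007.67 − $165.96 = $1,841.71
City income tax: $1,841.71 × 0.0275 = $50.65
SDI: $2,007.67 × 0.01 = $20.08
Total deductions = $105.53 + $60.43 + $50.65 + $20.08 = $236.69
Net pay = $2,007.67 − $236.69 = $1,770.98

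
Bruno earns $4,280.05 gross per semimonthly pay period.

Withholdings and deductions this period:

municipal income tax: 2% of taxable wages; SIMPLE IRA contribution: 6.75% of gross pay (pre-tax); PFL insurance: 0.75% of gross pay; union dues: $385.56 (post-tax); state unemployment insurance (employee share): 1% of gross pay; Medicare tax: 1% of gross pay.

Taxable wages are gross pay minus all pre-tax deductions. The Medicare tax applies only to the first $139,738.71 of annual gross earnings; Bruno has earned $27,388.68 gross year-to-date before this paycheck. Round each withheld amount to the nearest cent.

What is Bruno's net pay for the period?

SIMPLE IRA contribution: $4,280.05 × 0.0675 = $288.90
Taxable wages = $4,280.05 − $288.90 = $3,991.15
Municipal income tax: $3,991.15 × 0.02 = $79.82
State unemployment insurance (employee share): $4,280.05 × 0.01 = $42.80
PFL insurance: $4,280.05 × 0.0075 = $32.10
Medicare tax: cap not yet reached, full $4,280.05 is subject → $4,280.05 × 0.01 = $42.80
Union dues: $385.56
Total deductions = $288.90 + $79.82 + $42.80 + $32.10 + $42.80 + $385.56 = $871.98
Net pay = $4,280.05 − $871.98 = $3,408.07

$3,408.07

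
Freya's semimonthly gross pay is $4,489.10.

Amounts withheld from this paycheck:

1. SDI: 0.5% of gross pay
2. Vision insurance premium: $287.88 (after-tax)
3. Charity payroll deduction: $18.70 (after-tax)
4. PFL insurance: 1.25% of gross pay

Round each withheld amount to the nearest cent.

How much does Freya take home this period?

$4,103.96

SDI: $4,489.10 × 0.005 = $22.45
PFL insurance: $4,489.10 × 0.0125 = $56.11
Charity payroll deduction: $18.70
Vision insurance premium: $287.88
Total deductions = $22.45 + $56.11 + $18.70 + $287.88 = $385.14
Net pay = $4,489.10 − $385.14 = $4,103.96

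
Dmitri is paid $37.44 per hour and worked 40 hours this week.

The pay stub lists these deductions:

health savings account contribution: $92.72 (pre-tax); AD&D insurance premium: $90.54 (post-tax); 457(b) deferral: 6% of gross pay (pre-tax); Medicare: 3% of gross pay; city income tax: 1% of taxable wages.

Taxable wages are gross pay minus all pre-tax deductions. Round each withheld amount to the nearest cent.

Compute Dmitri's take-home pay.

$1,166.40

Gross pay: 40 × $37.44 = $1,497.60
Health savings account contribution: $92.72
457(b) deferral: $1,497.60 × 0.06 = $89.86
Pre-tax total = $92.72 + $89.86 = $182.58
Taxable wages = $1,497.60 − $182.58 = $1,315.02
City income tax: $1,315.02 × 0.01 = $13.15
Medicare: $1,497.60 × 0.03 = $44.93
AD&D insurance premium: $90.54
Total deductions = $92.72 + $89.86 + $13.15 + $44.93 + $90.54 = $331.20
Net pay = $1,497.60 − $331.20 = $1,166.40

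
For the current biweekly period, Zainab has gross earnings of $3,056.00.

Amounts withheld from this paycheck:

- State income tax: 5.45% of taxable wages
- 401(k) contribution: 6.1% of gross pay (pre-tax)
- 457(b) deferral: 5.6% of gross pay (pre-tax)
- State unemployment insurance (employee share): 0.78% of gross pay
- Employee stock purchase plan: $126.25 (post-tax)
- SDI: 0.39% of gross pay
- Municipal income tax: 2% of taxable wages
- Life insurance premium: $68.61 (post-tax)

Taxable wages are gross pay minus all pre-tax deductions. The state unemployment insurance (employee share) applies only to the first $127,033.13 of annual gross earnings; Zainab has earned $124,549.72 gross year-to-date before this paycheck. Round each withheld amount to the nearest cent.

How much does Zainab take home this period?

401(k) contribution: $3,056.00 × 0.061 = $186.42
457(b) deferral: $3,056.00 × 0.056 = $171.14
Pre-tax total = $186.42 + $171.14 = $357.56
Taxable wages = $3,056.00 − $357.56 = $2,698.44
Municipal income tax: $2,698.44 × 0.02 = $53.97
State income tax: $2,698.44 × 0.0545 = $147.06
State unemployment insurance (employee share): only $127,033.13 − $124,549.72 = $2,483.41 of this check is subject → $2,483.41 × 0.0078 = $19.37
SDI: $3,056.00 × 0.0039 = $11.92
Life insurance premium: $68.61
Employee stock purchase plan: $126.25
Total deductions = $186.42 + $171.14 + $53.97 + $147.06 + $19.37 + $11.92 + $68.61 + $126.25 = $784.74
Net pay = $3,056.00 − $784.74 = $2,271.26

$2,271.26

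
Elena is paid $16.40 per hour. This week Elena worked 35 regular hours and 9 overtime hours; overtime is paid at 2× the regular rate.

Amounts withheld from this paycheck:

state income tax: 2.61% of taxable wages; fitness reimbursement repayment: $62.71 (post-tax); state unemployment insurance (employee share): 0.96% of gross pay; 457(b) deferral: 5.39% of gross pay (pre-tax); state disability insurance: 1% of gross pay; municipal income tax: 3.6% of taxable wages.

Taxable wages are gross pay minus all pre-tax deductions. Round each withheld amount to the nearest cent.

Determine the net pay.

Regular pay: 35 × $16.40 = $574.00
Overtime pay: 9 × $16.40 × 2 = $295.20
Gross pay = $574.00 + $295.20 = $869.20
457(b) deferral: $869.20 × 0.0539 = $46.85
Taxable wages = $869.20 − $46.85 = $822.35
Municipal income tax: $822.35 × 0.036 = $29.60
State income tax: $822.35 × 0.0261 = $21.46
State disability insurance: $869.20 × 0.01 = $8.69
State unemployment insurance (employee share): $869.20 × 0.0096 = $8.34
Fitness reimbursement repayment: $62.71
Total deductions = $46.85 + $29.60 + $21.46 + $8.69 + $8.34 + $62.71 = $177.65
Net pay = $869.20 − $177.65 = $691.55

$691.55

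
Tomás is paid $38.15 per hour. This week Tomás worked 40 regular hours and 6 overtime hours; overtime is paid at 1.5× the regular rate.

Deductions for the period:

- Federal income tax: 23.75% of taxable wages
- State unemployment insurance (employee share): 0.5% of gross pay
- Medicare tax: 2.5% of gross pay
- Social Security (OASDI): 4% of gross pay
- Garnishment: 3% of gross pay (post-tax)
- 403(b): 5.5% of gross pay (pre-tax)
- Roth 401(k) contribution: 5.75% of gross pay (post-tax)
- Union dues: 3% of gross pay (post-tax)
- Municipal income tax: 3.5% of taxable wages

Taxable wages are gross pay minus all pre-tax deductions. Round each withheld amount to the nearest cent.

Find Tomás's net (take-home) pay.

$934.66

Regular pay: 40 × $38.15 = $1526.00
Overtime pay: 6 × $38.15 × 1.5 = $343.35
Gross pay = $1526.00 + $343.35 = $1869.35
403(b): $1869.35 × 0.055 = $102.81
Taxable wages = $1869.35 − $102.81 = $1766.54
Municipal income tax: $1766.54 × 0.035 = $61.83
Federal income tax: $1766.54 × 0.2375 = $419.55
Social Security (OASDI): $1869.35 × 0.04 = $74.77
State unemployment insurance (employee share): $1869.35 × 0.005 = $9.35
Medicare tax: $1869.35 × 0.025 = $46.73
Union dues: $1869.35 × 0.03 = $56.08
Garnishment: $1869.35 × 0.03 = $56.08
Roth 401(k) contribution: $1869.35 × 0.0575 = $107.49
Total deductions = $102.81 + $61.83 + $419.55 + $74.77 + $9.35 + $46.73 + $56.08 + $56.08 + $107.49 = $934.69
Net pay = $1869.35 − $934.69 = $934.66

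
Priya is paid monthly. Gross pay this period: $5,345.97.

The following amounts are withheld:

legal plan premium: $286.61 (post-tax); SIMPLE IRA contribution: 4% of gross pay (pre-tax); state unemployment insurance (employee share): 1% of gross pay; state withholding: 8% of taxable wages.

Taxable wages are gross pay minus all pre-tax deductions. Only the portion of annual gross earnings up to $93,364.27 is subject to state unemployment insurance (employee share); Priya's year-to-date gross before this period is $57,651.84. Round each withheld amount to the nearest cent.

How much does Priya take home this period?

$4,381.49

SIMPLE IRA contribution: $5,345.97 × 0.04 = $213.84
Taxable wages = $5,345.97 − $213.84 = $5,132.13
State withholding: $5,132.13 × 0.08 = $410.57
State unemployment insurance (employee share): cap not yet reached, full $5,345.97 is subject → $5,345.97 × 0.01 = $53.46
Legal plan premium: $286.61
Total deductions = $213.84 + $410.57 + $53.46 + $286.61 = $964.48
Net pay = $5,345.97 − $964.48 = $4,381.49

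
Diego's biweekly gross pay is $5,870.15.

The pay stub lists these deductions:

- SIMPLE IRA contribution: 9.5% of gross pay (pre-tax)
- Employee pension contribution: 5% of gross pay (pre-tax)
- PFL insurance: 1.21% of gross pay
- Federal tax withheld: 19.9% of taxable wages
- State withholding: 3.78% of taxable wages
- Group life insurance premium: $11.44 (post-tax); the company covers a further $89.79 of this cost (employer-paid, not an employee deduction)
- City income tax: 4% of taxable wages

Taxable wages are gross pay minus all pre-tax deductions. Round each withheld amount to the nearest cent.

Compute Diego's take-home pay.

$3,547.25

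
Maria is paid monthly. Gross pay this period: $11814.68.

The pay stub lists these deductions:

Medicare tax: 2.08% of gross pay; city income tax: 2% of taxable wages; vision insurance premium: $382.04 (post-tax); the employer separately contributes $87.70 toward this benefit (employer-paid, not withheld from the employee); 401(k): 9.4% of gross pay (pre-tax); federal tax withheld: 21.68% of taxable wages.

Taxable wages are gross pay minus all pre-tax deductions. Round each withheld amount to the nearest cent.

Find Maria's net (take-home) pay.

$7541.58

401(k): $11814.68 × 0.094 = $1110.58
Taxable wages = $11814.68 − $1110.58 = $10704.10
City income tax: $10704.10 × 0.02 = $214.08
Federal tax withheld: $10704.10 × 0.2168 = $2320.65
Medicare tax: $11814.68 × 0.0208 = $245.75
Vision insurance premium: $382.04
(Employer's $87.70 toward vision insurance premium is not withheld from the employee.)
Total deductions = $1110.58 + $214.08 + $2320.65 + $245.75 + $382.04 = $4273.10
Net pay = $11814.68 − $4273.10 = $7541.58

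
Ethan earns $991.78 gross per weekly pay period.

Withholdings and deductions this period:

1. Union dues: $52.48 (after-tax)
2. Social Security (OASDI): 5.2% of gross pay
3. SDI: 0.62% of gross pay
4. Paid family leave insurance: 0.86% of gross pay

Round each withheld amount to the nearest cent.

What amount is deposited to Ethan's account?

Social Security (OASDI): $991.78 × 0.052 = $51.57
SDI: $991.78 × 0.0062 = $6.15
Paid family leave insurance: $991.78 × 0.0086 = $8.53
Union dues: $52.48
Total deductions = $51.57 + $6.15 + $8.53 + $52.48 = $118.73
Net pay = $991.78 − $118.73 = $873.05

$873.05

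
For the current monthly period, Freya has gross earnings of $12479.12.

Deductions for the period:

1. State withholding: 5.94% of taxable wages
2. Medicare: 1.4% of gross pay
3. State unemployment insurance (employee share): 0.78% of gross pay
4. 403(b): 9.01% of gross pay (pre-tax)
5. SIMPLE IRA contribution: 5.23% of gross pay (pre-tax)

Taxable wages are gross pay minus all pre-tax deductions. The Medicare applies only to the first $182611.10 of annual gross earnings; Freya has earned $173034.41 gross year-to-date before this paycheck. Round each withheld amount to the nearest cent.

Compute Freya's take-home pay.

$9834.98

403(b): $12479.12 × 0.0901 = $1124.37
SIMPLE IRA contribution: $12479.12 × 0.0523 = $652.66
Pre-tax total = $1124.37 + $652.66 = $1777.03
Taxable wages = $12479.12 − $1777.03 = $10702.09
State withholding: $10702.09 × 0.0594 = $635.70
State unemployment insurance (employee share): $12479.12 × 0.0078 = $97.34
Medicare: only $182611.10 − $173034.41 = $9576.69 of this check is subject → $9576.69 × 0.014 = $134.07
Total deductions = $1124.37 + $652.66 + $635.70 + $97.34 + $134.07 = $2644.14
Net pay = $12479.12 − $2644.14 = $9834.98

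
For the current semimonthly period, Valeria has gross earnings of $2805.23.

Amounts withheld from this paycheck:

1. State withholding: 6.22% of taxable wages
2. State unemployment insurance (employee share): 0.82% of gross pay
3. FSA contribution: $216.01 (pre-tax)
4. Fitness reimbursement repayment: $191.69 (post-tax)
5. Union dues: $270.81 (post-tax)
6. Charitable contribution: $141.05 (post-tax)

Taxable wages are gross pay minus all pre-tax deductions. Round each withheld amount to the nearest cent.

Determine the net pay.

$1801.62

FSA contribution: $216.01
Taxable wages = $2805.23 − $216.01 = $2589.22
State withholding: $2589.22 × 0.0622 = $161.05
State unemployment insurance (employee share): $2805.23 × 0.0082 = $23.00
Charitable contribution: $141.05
Fitness reimbursement repayment: $191.69
Union dues: $270.81
Total deductions = $216.01 + $161.05 + $23.00 + $141.05 + $191.69 + $270.81 = $1003.61
Net pay = $2805.23 − $1003.61 = $1801.62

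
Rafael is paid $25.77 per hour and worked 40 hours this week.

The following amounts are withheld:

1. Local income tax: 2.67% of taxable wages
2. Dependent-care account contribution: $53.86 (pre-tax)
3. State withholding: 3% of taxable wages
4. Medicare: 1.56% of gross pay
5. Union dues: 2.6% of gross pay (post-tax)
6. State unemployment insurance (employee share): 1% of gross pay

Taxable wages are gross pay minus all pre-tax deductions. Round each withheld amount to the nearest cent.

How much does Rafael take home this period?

$868.36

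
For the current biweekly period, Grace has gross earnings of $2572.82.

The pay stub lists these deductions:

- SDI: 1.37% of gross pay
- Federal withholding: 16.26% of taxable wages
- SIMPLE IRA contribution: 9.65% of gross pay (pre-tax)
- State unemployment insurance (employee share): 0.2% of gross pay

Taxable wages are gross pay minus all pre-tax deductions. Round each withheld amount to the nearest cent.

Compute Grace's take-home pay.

$1906.17

SIMPLE IRA contribution: $2572.82 × 0.0965 = $248.28
Taxable wages = $2572.82 − $248.28 = $2324.54
Federal withholding: $2324.54 × 0.1626 = $377.97
SDI: $2572.82 × 0.0137 = $35.25
State unemployment insurance (employee share): $2572.82 × 0.002 = $5.15
Total deductions = $248.28 + $377.97 + $35.25 + $5.15 = $666.65
Net pay = $2572.82 − $666.65 = $1906.17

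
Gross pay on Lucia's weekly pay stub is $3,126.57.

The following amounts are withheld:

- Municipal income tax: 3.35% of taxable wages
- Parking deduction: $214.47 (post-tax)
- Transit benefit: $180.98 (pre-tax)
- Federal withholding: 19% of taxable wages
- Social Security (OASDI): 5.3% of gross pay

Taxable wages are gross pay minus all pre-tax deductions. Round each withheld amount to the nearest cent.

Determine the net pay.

$1,907.07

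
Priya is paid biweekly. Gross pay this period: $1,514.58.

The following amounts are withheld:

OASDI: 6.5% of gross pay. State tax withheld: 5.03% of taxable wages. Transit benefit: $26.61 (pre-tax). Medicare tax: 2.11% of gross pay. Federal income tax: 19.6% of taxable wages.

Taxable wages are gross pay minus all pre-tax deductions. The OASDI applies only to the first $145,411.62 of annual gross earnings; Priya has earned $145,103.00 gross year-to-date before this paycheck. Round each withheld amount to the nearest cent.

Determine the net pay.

$1,069.47

Transit benefit: $26.61
Taxable wages = $1,514.58 − $26.61 = $1,487.97
State tax withheld: $1,487.97 × 0.0503 = $74.84
Federal income tax: $1,487.97 × 0.196 = $291.64
OASDI: only $145,411.62 − $145,103.00 = $308.62 of this check is subject → $308.62 × 0.065 = $20.06
Medicare tax: $1,514.58 × 0.0211 = $31.96
Total deductions = $26.61 + $74.84 + $291.64 + $20.06 + $31.96 = $445.11
Net pay = $1,514.58 − $445.11 = $1,069.47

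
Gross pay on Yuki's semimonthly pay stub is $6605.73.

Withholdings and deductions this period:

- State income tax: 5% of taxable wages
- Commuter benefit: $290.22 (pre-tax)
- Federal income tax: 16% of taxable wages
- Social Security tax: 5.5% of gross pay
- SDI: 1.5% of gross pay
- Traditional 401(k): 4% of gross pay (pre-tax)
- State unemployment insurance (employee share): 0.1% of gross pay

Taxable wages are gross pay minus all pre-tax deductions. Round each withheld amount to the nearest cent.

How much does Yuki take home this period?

$4311.50

Commuter benefit: $290.22
Traditional 401(k): $6605.73 × 0.04 = $264.23
Pre-tax total = $290.22 + $264.23 = $554.45
Taxable wages = $6605.73 − $554.45 = $6051.28
State income tax: $6051.28 × 0.05 = $302.56
Federal income tax: $6051.28 × 0.16 = $968.20
Social Security tax: $6605.73 × 0.055 = $363.32
SDI: $6605.73 × 0.015 = $99.09
State unemployment insurance (employee share): $6605.73 × 0.001 = $6.61
Total deductions = $290.22 + $264.23 + $302.56 + $968.20 + $363.32 + $99.09 + $6.61 = $2294.23
Net pay = $6605.73 − $2294.23 = $4311.50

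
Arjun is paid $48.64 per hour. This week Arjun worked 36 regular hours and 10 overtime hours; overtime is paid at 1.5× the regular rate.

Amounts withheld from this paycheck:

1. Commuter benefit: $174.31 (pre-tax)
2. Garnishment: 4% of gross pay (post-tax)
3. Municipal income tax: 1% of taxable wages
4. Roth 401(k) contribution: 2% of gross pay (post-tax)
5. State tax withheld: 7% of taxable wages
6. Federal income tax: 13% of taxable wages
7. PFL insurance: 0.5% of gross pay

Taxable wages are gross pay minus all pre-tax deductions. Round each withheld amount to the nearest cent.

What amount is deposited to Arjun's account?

Regular pay: 36 × $48.64 = $1751.04
Overtime pay: 10 × $48.64 × 1.5 = $729.60
Gross pay = $1751.04 + $729.60 = $2480.64
Commuter benefit: $174.31
Taxable wages = $2480.64 − $174.31 = $2306.33
State tax withheld: $2306.33 × 0.07 = $161.44
Municipal income tax: $2306.33 × 0.01 = $23.06
Federal income tax: $2306.33 × 0.13 = $299.82
PFL insurance: $2480.64 × 0.005 = $12.40
Garnishment: $2480.64 × 0.04 = $99.23
Roth 401(k) contribution: $2480.64 × 0.02 = $49.61
Total deductions = $174.31 + $161.44 + $23.06 + $299.82 + $12.40 + $99.23 + $49.61 = $819.87
Net pay = $2480.64 − $819.87 = $1660.77

$1660.77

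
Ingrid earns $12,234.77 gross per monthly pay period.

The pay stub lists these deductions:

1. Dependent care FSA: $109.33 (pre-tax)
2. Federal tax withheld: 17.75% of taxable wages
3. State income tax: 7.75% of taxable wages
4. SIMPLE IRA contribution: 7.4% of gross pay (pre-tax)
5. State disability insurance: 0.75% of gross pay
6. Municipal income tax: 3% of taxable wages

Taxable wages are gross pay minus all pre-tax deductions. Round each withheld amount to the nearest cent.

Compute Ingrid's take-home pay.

$7,930.59

SIMPLE IRA contribution: $12,234.77 × 0.074 = $905.37
Dependent care FSA: $109.33
Pre-tax total = $905.37 + $109.33 = $1,014.70
Taxable wages = $12,234.77 − $1,014.70 = $11,220.07
State income tax: $11,220.07 × 0.0775 = $869.56
Federal tax withheld: $11,220.07 × 0.1775 = $1,991.56
Municipal income tax: $11,220.07 × 0.03 = $336.60
State disability insurance: $12,234.77 × 0.0075 = $91.76
Total deductions = $905.37 + $109.33 + $869.56 + $1,991.56 + $336.60 + $91.76 = $4,304.18
Net pay = $12,234.77 − $4,304.18 = $7,930.59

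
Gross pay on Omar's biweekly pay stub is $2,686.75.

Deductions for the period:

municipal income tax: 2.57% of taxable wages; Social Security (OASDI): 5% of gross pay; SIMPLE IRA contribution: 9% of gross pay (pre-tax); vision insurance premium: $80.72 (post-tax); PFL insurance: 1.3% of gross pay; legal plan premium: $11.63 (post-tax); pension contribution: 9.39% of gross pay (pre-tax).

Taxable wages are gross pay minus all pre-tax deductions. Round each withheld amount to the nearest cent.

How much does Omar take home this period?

Pension contribution: $2,686.75 × 0.0939 = $252.29
SIMPLE IRA contribution: $2,686.75 × 0.09 = $241.81
Pre-tax total = $252.29 + $241.81 = $494.10
Taxable wages = $2,686.75 − $494.10 = $2,192.65
Municipal income tax: $2,192.65 × 0.0257 = $56.35
PFL insurance: $2,686.75 × 0.013 = $34.93
Social Security (OASDI): $2,686.75 × 0.05 = $134.34
Vision insurance premium: $80.72
Legal plan premium: $11.63
Total deductions = $252.29 + $241.81 + $56.35 + $34.93 + $134.34 + $80.72 + $11.63 = $812.07
Net pay = $2,686.75 − $812.07 = $1,874.68

$1,874.68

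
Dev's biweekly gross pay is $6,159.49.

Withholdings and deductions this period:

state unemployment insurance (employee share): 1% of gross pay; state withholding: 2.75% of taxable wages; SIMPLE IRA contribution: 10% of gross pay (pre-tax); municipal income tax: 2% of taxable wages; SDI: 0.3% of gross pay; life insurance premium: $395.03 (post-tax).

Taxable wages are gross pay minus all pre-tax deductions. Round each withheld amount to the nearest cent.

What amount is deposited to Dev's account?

SIMPLE IRA contribution: $6,159.49 × 0.1 = $615.95
Taxable wages = $6,159.49 − $615.95 = $5,543.54
Municipal income tax: $5,543.54 × 0.02 = $110.87
State withholding: $5,543.54 × 0.0275 = $152.45
State unemployment insurance (employee share): $6,159.49 × 0.01 = $61.59
SDI: $6,159.49 × 0.003 = $18.48
Life insurance premium: $395.03
Total deductions = $615.95 + $110.87 + $152.45 + $61.59 + $18.48 + $395.03 = $1,354.37
Net pay = $6,159.49 − $1,354.37 = $4,805.12

$4,805.12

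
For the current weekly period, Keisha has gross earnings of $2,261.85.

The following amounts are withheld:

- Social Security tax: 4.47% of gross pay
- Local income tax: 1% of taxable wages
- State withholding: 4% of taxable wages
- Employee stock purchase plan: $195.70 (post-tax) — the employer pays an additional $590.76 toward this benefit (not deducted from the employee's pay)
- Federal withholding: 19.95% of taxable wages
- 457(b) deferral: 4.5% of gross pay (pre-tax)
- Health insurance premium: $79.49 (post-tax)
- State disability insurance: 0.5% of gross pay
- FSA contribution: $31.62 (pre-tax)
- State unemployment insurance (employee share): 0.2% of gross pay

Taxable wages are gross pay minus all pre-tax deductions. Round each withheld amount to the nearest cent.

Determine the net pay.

$1,205.28

FSA contribution: $31.62
457(b) deferral: $2,261.85 × 0.045 = $101.78
Pre-tax total = $31.62 + $101.78 = $133.40
Taxable wages = $2,261.85 − $133.40 = $2,128.45
State withholding: $2,128.45 × 0.04 = $85.14
Federal withholding: $2,128.45 × 0.1995 = $424.63
Local income tax: $2,128.45 × 0.01 = $21.28
State disability insurance: $2,261.85 × 0.005 = $11.31
Social Security tax: $2,261.85 × 0.0447 = $101.10
State unemployment insurance (employee share): $2,261.85 × 0.002 = $4.52
Health insurance premium: $79.49
Employee stock purchase plan: $195.70
(Employer's $590.76 toward employee stock purchase plan is not withheld from the employee.)
Total deductions = $31.62 + $101.78 + $85.14 + $424.63 + $21.28 + $11.31 + $101.10 + $4.52 + $79.49 + $195.70 = $1,056.57
Net pay = $2,261.85 − $1,056.57 = $1,205.28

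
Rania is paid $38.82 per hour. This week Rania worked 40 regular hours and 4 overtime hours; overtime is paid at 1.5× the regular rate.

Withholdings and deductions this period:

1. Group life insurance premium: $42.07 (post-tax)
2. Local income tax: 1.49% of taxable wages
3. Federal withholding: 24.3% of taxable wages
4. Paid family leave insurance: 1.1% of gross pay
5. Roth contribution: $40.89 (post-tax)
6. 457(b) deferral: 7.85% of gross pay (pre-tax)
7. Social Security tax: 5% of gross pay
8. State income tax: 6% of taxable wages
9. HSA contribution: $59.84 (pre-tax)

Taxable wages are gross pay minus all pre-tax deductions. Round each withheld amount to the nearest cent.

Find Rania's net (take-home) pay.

$889.71

Regular pay: 40 × $38.82 = $1,552.80
Overtime pay: 4 × $38.82 × 1.5 = $232.92
Gross pay = $1,552.80 + $232.92 = $1,785.72
457(b) deferral: $1,785.72 × 0.0785 = $140.18
HSA contribution: $59.84
Pre-tax total = $140.18 + $59.84 = $200.02
Taxable wages = $1,785.72 − $200.02 = $1,585.70
Federal withholding: $1,585.70 × 0.243 = $385.33
State income tax: $1,585.70 × 0.06 = $95.14
Local income tax: $1,585.70 × 0.0149 = $23.63
Paid family leave insurance: $1,785.72 × 0.011 = $19.64
Social Security tax: $1,785.72 × 0.05 = $89.29
Group life insurance premium: $42.07
Roth contribution: $40.89
Total deductions = $140.18 + $59.84 + $385.33 + $95.14 + $23.63 + $19.64 + $89.29 + $42.07 + $40.89 = $896.01
Net pay = $1,785.72 − $896.01 = $889.71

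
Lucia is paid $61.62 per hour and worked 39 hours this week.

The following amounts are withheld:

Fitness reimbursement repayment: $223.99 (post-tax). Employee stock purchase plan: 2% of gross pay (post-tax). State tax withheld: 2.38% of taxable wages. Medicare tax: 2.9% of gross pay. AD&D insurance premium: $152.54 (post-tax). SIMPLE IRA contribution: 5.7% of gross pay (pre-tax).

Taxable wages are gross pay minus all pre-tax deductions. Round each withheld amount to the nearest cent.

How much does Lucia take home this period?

Gross pay: 39 × $61.62 = $2403.18
SIMPLE IRA contribution: $2403.18 × 0.057 = $136.98
Taxable wages = $2403.18 − $136.98 = $2266.20
State tax withheld: $2266.20 × 0.0238 = $53.94
Medicare tax: $2403.18 × 0.029 = $69.69
AD&D insurance premium: $152.54
Employee stock purchase plan: $2403.18 × 0.02 = $48.06
Fitness reimbursement repayment: $223.99
Total deductions = $136.98 + $53.94 + $69.69 + $152.54 + $48.06 + $223.99 = $685.20
Net pay = $2403.18 − $685.20 = $1717.98

$1717.98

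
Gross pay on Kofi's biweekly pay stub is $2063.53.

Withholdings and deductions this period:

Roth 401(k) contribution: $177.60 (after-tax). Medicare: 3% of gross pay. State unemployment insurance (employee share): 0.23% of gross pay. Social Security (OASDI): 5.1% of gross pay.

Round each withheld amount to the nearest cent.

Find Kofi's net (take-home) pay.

Medicare: $2063.53 × 0.03 = $61.91
State unemployment insurance (employee share): $2063.53 × 0.0023 = $4.75
Social Security (OASDI): $2063.53 × 0.051 = $105.24
Roth 401(k) contribution: $177.60
Total deductions = $61.91 + $4.75 + $105.24 + $177.60 = $349.50
Net pay = $2063.53 − $349.50 = $1714.03

$1714.03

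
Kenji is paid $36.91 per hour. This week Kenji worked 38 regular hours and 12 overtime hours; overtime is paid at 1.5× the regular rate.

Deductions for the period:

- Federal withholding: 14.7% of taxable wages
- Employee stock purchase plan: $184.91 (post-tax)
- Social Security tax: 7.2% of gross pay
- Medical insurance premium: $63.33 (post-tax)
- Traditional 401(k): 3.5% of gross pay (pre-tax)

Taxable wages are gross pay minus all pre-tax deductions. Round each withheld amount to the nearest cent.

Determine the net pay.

$1,304.35

Regular pay: 38 × $36.91 = $1,402.58
Overtime pay: 12 × $36.91 × 1.5 = $664.38
Gross pay = $1,402.58 + $664.38 = $2,066.96
Traditional 401(k): $2,066.96 × 0.035 = $72.34
Taxable wages = $2,066.96 − $72.34 = $1,994.62
Federal withholding: $1,994.62 × 0.147 = $293.21
Social Security tax: $2,066.96 × 0.072 = $148.82
Employee stock purchase plan: $184.91
Medical insurance premium: $63.33
Total deductions = $72.34 + $293.21 + $148.82 + $184.91 + $63.33 = $762.61
Net pay = $2,066.96 − $762.61 = $1,304.35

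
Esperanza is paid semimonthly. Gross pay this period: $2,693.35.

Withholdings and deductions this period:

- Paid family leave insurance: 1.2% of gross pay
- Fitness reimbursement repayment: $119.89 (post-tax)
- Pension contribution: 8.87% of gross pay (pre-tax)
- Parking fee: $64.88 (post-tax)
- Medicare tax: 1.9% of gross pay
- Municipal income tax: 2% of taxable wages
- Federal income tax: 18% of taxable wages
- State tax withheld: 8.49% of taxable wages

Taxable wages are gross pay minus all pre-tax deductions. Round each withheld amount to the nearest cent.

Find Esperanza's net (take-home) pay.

$1,486.92

Pension contribution: $2,693.35 × 0.0887 = $238.90
Taxable wages = $2,693.35 − $238.90 = $2,454.45
Municipal income tax: $2,454.45 × 0.02 = $49.09
Federal income tax: $2,454.45 × 0.18 = $441.80
State tax withheld: $2,454.45 × 0.0849 = $208.38
Medicare tax: $2,693.35 × 0.019 = $51.17
Paid family leave insurance: $2,693.35 × 0.012 = $32.32
Fitness reimbursement repayment: $119.89
Parking fee: $64.88
Total deductions = $238.90 + $49.09 + $441.80 + $208.38 + $51.17 + $32.32 + $119.89 + $64.88 = $1,206.43
Net pay = $2,693.35 − $1,206.43 = $1,486.92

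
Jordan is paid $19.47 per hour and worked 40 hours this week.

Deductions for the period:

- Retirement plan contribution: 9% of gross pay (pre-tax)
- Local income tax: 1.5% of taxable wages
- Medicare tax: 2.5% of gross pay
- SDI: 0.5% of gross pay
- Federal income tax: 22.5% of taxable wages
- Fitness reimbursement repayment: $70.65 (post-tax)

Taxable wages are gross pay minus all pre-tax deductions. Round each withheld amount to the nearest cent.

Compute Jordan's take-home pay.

$444.61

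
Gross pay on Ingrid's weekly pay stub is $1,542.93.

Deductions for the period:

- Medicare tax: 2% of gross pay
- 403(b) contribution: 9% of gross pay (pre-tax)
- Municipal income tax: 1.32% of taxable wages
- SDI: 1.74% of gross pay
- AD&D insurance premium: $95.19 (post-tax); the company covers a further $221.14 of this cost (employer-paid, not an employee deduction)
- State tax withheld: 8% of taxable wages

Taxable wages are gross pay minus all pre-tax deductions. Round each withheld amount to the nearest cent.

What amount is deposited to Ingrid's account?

$1,120.31

403(b) contribution: $1,542.93 × 0.09 = $138.86
Taxable wages = $1,542.93 − $138.86 = $1,404.07
State tax withheld: $1,404.07 × 0.08 = $112.33
Municipal income tax: $1,404.07 × 0.0132 = $18.53
SDI: $1,542.93 × 0.0174 = $26.85
Medicare tax: $1,542.93 × 0.02 = $30.86
AD&D insurance premium: $95.19
(Employer's $221.14 toward AD&D insurance premium is not withheld from the employee.)
Total deductions = $138.86 + $112.33 + $18.53 + $26.85 + $30.86 + $95.19 = $422.62
Net pay = $1,542.93 − $422.62 = $1,120.31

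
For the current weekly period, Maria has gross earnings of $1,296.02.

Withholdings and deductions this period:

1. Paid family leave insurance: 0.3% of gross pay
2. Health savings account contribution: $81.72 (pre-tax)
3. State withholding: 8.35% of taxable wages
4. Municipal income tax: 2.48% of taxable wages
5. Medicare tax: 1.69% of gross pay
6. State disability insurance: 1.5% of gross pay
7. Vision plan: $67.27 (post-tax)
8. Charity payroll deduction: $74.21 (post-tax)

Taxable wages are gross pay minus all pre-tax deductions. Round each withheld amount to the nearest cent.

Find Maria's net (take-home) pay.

$896.09

Health savings account contribution: $81.72
Taxable wages = $1,296.02 − $81.72 = $1,214.30
State withholding: $1,214.30 × 0.0835 = $101.39
Municipal income tax: $1,214.30 × 0.0248 = $30.11
State disability insurance: $1,296.02 × 0.015 = $19.44
Medicare tax: $1,296.02 × 0.0169 = $21.90
Paid family leave insurance: $1,296.02 × 0.003 = $3.89
Vision plan: $67.27
Charity payroll deduction: $74.21
Total deductions = $81.72 + $101.39 + $30.11 + $19.44 + $21.90 + $3.89 + $67.27 + $74.21 = $399.93
Net pay = $1,296.02 − $399.93 = $896.09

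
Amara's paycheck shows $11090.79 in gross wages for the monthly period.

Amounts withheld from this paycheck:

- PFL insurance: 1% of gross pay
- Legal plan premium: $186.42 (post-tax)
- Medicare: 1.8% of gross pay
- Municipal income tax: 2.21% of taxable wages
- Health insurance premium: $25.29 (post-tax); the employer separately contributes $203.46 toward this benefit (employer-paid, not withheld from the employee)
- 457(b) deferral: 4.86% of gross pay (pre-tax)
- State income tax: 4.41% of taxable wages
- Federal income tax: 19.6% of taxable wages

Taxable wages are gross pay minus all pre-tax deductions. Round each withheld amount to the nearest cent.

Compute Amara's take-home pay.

457(b) deferral: $11090.79 × 0.0486 = $539.01
Taxable wages = $11090.79 − $539.01 = $10551.78
Municipal income tax: $10551.78 × 0.0221 = $233.19
Federal income tax: $10551.78 × 0.196 = $2068.15
State income tax: $10551.78 × 0.0441 = $465.33
PFL insurance: $11090.79 × 0.01 = $110.91
Medicare: $11090.79 × 0.018 = $199.63
Legal plan premium: $186.42
Health insurance premium: $25.29
(Employer's $203.46 toward health insurance premium is not withheld from the employee.)
Total deductions = $539.01 + $233.19 + $2068.15 + $465.33 + $110.91 + $199.63 + $186.42 + $25.29 = $3827.93
Net pay = $11090.79 − $3827.93 = $7262.86

$7262.86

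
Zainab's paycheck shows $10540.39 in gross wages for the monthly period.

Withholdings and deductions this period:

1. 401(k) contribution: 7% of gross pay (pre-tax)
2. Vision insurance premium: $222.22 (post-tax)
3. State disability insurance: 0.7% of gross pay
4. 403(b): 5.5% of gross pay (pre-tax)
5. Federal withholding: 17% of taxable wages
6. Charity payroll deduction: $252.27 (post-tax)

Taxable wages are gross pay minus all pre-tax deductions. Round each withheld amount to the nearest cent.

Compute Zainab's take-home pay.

$7106.69

401(k) contribution: $10540.39 × 0.07 = $737.83
403(b): $10540.39 × 0.055 = $579.72
Pre-tax total = $737.83 + $579.72 = $1317.55
Taxable wages = $10540.39 − $1317.55 = $9222.84
Federal withholding: $9222.84 × 0.17 = $1567.88
State disability insurance: $10540.39 × 0.007 = $73.78
Charity payroll deduction: $252.27
Vision insurance premium: $222.22
Total deductions = $737.83 + $579.72 + $1567.88 + $73.78 + $252.27 + $222.22 = $3433.70
Net pay = $10540.39 − $3433.70 = $7106.69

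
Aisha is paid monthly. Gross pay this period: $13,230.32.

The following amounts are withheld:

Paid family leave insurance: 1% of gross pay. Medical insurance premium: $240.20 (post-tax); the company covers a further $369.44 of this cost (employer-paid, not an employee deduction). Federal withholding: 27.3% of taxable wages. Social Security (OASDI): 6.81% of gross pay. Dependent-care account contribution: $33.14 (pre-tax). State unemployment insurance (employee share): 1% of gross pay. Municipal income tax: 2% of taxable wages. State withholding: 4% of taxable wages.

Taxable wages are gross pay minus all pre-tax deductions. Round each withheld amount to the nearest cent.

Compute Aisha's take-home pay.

Dependent-care account contribution: $33.14
Taxable wages = $13,230.32 − $33.14 = $13,197.18
State withholding: $13,197.18 × 0.04 = $527.89
Federal withholding: $13,197.18 × 0.273 = $3,602.83
Municipal income tax: $13,197.18 × 0.02 = $263.94
Social Security (OASDI): $13,230.32 × 0.0681 = $900.98
State unemployment insurance (employee share): $13,230.32 × 0.01 = $132.30
Paid family leave insurance: $13,230.32 × 0.01 = $132.30
Medical insurance premium: $240.20
(Employer's $369.44 toward medical insurance premium is not withheld from the employee.)
Total deductions = $33.14 + $527.89 + $3,602.83 + $263.94 + $900.98 + $132.30 + $132.30 + $240.20 = $5,833.58
Net pay = $13,230.32 − $5,833.58 = $7,396.74

$7,396.74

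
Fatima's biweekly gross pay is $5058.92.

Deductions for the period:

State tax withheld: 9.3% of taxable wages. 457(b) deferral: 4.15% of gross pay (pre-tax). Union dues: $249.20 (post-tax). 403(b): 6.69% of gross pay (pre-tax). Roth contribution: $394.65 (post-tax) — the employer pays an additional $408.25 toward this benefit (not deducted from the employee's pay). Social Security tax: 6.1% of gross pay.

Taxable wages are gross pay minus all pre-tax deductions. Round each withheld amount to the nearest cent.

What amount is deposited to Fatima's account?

$3138.61

403(b): $5058.92 × 0.0669 = $338.44
457(b) deferral: $5058.92 × 0.0415 = $209.95
Pre-tax total = $338.44 + $209.95 = $548.39
Taxable wages = $5058.92 − $548.39 = $4510.53
State tax withheld: $4510.53 × 0.093 = $419.48
Social Security tax: $5058.92 × 0.061 = $308.59
Roth contribution: $394.65
Union dues: $249.20
(Employer's $408.25 toward Roth contribution is not withheld from the employee.)
Total deductions = $338.44 + $209.95 + $419.48 + $308.59 + $394.65 + $249.20 = $1920.31
Net pay = $5058.92 − $1920.31 = $3138.61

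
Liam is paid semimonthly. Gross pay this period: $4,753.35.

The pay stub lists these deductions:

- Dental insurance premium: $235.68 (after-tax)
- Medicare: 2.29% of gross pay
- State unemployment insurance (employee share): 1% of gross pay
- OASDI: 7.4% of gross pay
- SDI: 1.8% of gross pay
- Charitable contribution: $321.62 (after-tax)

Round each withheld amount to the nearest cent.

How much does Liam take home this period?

OASDI: $4,753.35 × 0.074 = $351.75
State unemployment insurance (employee share): $4,753.35 × 0.01 = $47.53
Medicare: $4,753.35 × 0.0229 = $108.85
SDI: $4,753.35 × 0.018 = $85.56
Dental insurance premium: $235.68
Charitable contribution: $321.62
Total deductions = $351.75 + $47.53 + $108.85 + $85.56 + $235.68 + $321.62 = $1,150.99
Net pay = $4,753.35 − $1,150.99 = $3,602.36

$3,602.36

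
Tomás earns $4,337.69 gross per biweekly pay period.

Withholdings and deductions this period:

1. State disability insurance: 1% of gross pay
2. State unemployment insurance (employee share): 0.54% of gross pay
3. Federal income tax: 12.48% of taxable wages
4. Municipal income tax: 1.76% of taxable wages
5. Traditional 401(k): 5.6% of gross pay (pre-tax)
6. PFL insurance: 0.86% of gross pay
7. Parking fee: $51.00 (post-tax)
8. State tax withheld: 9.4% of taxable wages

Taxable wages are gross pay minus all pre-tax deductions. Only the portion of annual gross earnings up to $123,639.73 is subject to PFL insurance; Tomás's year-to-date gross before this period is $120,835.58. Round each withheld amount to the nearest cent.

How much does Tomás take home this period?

Traditional 401(k): $4,337.69 × 0.056 = $242.91
Taxable wages = $4,337.69 − $242.91 = $4,094.78
State tax withheld: $4,094.78 × 0.094 = $384.91
Municipal income tax: $4,094.78 × 0.0176 = $72.07
Federal income tax: $4,094.78 × 0.1248 = $511.03
State unemployment insurance (employee share): $4,337.69 × 0.0054 = $23.42
State disability insurance: $4,337.69 × 0.01 = $43.38
PFL insurance: only $123,639.73 − $120,835.58 = $2,804.15 of this check is subject → $2,804.15 × 0.0086 = $24.12
Parking fee: $51.00
Total deductions = $242.91 + $384.91 + $72.07 + $511.03 + $23.42 + $43.38 + $24.12 + $51.00 = $1,352.84
Net pay = $4,337.69 − $1,352.84 = $2,984.85

$2,984.85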